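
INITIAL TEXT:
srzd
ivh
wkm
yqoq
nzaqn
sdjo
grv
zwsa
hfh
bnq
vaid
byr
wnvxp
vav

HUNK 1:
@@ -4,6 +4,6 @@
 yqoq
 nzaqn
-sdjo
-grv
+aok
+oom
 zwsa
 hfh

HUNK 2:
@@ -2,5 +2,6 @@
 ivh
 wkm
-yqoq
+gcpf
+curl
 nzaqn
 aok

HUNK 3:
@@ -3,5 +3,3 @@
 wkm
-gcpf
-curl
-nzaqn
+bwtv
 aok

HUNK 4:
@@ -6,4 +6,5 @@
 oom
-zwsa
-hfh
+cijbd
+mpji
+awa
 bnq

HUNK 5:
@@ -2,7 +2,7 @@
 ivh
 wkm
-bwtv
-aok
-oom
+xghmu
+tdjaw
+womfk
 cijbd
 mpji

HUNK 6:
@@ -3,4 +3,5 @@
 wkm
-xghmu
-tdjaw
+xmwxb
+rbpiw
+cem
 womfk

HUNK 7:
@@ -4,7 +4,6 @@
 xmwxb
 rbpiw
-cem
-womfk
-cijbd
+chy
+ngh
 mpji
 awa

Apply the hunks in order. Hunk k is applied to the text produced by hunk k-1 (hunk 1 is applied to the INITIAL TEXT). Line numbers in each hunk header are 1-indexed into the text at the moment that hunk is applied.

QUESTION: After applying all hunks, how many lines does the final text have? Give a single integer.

Hunk 1: at line 4 remove [sdjo,grv] add [aok,oom] -> 14 lines: srzd ivh wkm yqoq nzaqn aok oom zwsa hfh bnq vaid byr wnvxp vav
Hunk 2: at line 2 remove [yqoq] add [gcpf,curl] -> 15 lines: srzd ivh wkm gcpf curl nzaqn aok oom zwsa hfh bnq vaid byr wnvxp vav
Hunk 3: at line 3 remove [gcpf,curl,nzaqn] add [bwtv] -> 13 lines: srzd ivh wkm bwtv aok oom zwsa hfh bnq vaid byr wnvxp vav
Hunk 4: at line 6 remove [zwsa,hfh] add [cijbd,mpji,awa] -> 14 lines: srzd ivh wkm bwtv aok oom cijbd mpji awa bnq vaid byr wnvxp vav
Hunk 5: at line 2 remove [bwtv,aok,oom] add [xghmu,tdjaw,womfk] -> 14 lines: srzd ivh wkm xghmu tdjaw womfk cijbd mpji awa bnq vaid byr wnvxp vav
Hunk 6: at line 3 remove [xghmu,tdjaw] add [xmwxb,rbpiw,cem] -> 15 lines: srzd ivh wkm xmwxb rbpiw cem womfk cijbd mpji awa bnq vaid byr wnvxp vav
Hunk 7: at line 4 remove [cem,womfk,cijbd] add [chy,ngh] -> 14 lines: srzd ivh wkm xmwxb rbpiw chy ngh mpji awa bnq vaid byr wnvxp vav
Final line count: 14

Answer: 14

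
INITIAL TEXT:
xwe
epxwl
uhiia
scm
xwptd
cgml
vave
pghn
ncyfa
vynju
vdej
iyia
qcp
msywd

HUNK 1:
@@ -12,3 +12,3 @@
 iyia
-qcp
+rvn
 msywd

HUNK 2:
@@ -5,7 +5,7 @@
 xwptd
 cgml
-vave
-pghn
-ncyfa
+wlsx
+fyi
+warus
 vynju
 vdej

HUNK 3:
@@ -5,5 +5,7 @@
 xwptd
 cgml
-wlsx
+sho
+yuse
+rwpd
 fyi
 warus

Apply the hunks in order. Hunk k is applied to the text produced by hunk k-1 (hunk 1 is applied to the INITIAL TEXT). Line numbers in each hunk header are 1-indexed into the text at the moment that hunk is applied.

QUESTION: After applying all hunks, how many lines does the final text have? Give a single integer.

Answer: 16

Derivation:
Hunk 1: at line 12 remove [qcp] add [rvn] -> 14 lines: xwe epxwl uhiia scm xwptd cgml vave pghn ncyfa vynju vdej iyia rvn msywd
Hunk 2: at line 5 remove [vave,pghn,ncyfa] add [wlsx,fyi,warus] -> 14 lines: xwe epxwl uhiia scm xwptd cgml wlsx fyi warus vynju vdej iyia rvn msywd
Hunk 3: at line 5 remove [wlsx] add [sho,yuse,rwpd] -> 16 lines: xwe epxwl uhiia scm xwptd cgml sho yuse rwpd fyi warus vynju vdej iyia rvn msywd
Final line count: 16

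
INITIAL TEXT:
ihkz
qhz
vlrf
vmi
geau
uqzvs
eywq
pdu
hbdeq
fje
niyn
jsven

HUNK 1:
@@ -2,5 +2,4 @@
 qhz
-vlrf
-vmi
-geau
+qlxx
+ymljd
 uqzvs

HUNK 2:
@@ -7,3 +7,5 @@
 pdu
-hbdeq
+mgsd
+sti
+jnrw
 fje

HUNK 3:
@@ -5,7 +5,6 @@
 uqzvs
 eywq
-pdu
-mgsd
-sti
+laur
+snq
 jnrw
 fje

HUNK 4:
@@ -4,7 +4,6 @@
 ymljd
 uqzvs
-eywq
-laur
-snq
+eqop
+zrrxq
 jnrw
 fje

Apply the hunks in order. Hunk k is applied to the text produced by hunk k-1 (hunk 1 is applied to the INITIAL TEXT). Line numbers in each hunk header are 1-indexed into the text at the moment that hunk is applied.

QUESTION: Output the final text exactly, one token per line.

Answer: ihkz
qhz
qlxx
ymljd
uqzvs
eqop
zrrxq
jnrw
fje
niyn
jsven

Derivation:
Hunk 1: at line 2 remove [vlrf,vmi,geau] add [qlxx,ymljd] -> 11 lines: ihkz qhz qlxx ymljd uqzvs eywq pdu hbdeq fje niyn jsven
Hunk 2: at line 7 remove [hbdeq] add [mgsd,sti,jnrw] -> 13 lines: ihkz qhz qlxx ymljd uqzvs eywq pdu mgsd sti jnrw fje niyn jsven
Hunk 3: at line 5 remove [pdu,mgsd,sti] add [laur,snq] -> 12 lines: ihkz qhz qlxx ymljd uqzvs eywq laur snq jnrw fje niyn jsven
Hunk 4: at line 4 remove [eywq,laur,snq] add [eqop,zrrxq] -> 11 lines: ihkz qhz qlxx ymljd uqzvs eqop zrrxq jnrw fje niyn jsven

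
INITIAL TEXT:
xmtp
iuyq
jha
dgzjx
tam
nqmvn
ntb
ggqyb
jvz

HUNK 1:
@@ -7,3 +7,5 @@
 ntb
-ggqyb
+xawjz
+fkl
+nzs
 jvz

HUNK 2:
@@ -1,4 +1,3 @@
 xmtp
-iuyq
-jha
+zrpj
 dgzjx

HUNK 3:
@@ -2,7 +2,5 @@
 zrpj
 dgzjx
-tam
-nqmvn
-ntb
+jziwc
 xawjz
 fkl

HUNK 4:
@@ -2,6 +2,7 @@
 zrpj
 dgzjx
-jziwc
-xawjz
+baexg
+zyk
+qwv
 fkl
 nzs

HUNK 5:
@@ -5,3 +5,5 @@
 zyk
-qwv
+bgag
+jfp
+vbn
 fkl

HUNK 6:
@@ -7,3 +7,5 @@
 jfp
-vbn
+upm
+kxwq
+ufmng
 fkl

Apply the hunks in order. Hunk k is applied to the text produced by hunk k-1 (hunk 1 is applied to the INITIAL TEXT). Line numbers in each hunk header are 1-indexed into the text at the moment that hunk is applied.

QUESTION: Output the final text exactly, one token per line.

Answer: xmtp
zrpj
dgzjx
baexg
zyk
bgag
jfp
upm
kxwq
ufmng
fkl
nzs
jvz

Derivation:
Hunk 1: at line 7 remove [ggqyb] add [xawjz,fkl,nzs] -> 11 lines: xmtp iuyq jha dgzjx tam nqmvn ntb xawjz fkl nzs jvz
Hunk 2: at line 1 remove [iuyq,jha] add [zrpj] -> 10 lines: xmtp zrpj dgzjx tam nqmvn ntb xawjz fkl nzs jvz
Hunk 3: at line 2 remove [tam,nqmvn,ntb] add [jziwc] -> 8 lines: xmtp zrpj dgzjx jziwc xawjz fkl nzs jvz
Hunk 4: at line 2 remove [jziwc,xawjz] add [baexg,zyk,qwv] -> 9 lines: xmtp zrpj dgzjx baexg zyk qwv fkl nzs jvz
Hunk 5: at line 5 remove [qwv] add [bgag,jfp,vbn] -> 11 lines: xmtp zrpj dgzjx baexg zyk bgag jfp vbn fkl nzs jvz
Hunk 6: at line 7 remove [vbn] add [upm,kxwq,ufmng] -> 13 lines: xmtp zrpj dgzjx baexg zyk bgag jfp upm kxwq ufmng fkl nzs jvz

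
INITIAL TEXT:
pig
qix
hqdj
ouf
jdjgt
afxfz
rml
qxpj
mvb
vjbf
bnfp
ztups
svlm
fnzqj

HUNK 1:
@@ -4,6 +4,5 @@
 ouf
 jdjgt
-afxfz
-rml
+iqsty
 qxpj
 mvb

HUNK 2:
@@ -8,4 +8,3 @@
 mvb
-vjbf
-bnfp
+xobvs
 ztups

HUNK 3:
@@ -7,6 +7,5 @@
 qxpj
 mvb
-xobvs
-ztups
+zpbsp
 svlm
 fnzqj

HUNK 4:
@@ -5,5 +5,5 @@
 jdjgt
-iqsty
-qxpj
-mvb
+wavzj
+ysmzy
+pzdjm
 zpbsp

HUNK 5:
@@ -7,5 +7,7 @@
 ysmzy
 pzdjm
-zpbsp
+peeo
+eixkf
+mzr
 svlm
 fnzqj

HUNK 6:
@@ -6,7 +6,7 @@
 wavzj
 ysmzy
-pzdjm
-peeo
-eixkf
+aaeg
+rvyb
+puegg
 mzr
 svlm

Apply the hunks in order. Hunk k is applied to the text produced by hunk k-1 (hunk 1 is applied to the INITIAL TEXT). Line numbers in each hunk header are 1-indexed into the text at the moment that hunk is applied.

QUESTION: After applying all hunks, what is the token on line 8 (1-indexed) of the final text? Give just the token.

Hunk 1: at line 4 remove [afxfz,rml] add [iqsty] -> 13 lines: pig qix hqdj ouf jdjgt iqsty qxpj mvb vjbf bnfp ztups svlm fnzqj
Hunk 2: at line 8 remove [vjbf,bnfp] add [xobvs] -> 12 lines: pig qix hqdj ouf jdjgt iqsty qxpj mvb xobvs ztups svlm fnzqj
Hunk 3: at line 7 remove [xobvs,ztups] add [zpbsp] -> 11 lines: pig qix hqdj ouf jdjgt iqsty qxpj mvb zpbsp svlm fnzqj
Hunk 4: at line 5 remove [iqsty,qxpj,mvb] add [wavzj,ysmzy,pzdjm] -> 11 lines: pig qix hqdj ouf jdjgt wavzj ysmzy pzdjm zpbsp svlm fnzqj
Hunk 5: at line 7 remove [zpbsp] add [peeo,eixkf,mzr] -> 13 lines: pig qix hqdj ouf jdjgt wavzj ysmzy pzdjm peeo eixkf mzr svlm fnzqj
Hunk 6: at line 6 remove [pzdjm,peeo,eixkf] add [aaeg,rvyb,puegg] -> 13 lines: pig qix hqdj ouf jdjgt wavzj ysmzy aaeg rvyb puegg mzr svlm fnzqj
Final line 8: aaeg

Answer: aaeg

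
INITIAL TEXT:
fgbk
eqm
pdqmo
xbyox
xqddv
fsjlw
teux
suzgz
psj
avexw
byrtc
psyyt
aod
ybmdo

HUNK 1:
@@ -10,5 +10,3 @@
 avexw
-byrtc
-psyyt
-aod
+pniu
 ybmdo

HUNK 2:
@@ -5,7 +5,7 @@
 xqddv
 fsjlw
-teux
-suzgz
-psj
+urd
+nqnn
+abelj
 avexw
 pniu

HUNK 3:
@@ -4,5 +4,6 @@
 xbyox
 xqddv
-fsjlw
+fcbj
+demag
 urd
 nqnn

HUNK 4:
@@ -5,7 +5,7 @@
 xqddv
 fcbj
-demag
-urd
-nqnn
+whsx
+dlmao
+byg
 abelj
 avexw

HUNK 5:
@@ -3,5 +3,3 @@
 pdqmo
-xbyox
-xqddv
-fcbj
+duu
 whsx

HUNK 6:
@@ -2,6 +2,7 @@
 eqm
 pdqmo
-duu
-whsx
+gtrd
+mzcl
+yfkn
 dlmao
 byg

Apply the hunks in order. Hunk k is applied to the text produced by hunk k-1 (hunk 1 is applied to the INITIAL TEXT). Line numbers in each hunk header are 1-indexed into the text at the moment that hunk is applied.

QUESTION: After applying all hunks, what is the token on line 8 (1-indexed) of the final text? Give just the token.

Answer: byg

Derivation:
Hunk 1: at line 10 remove [byrtc,psyyt,aod] add [pniu] -> 12 lines: fgbk eqm pdqmo xbyox xqddv fsjlw teux suzgz psj avexw pniu ybmdo
Hunk 2: at line 5 remove [teux,suzgz,psj] add [urd,nqnn,abelj] -> 12 lines: fgbk eqm pdqmo xbyox xqddv fsjlw urd nqnn abelj avexw pniu ybmdo
Hunk 3: at line 4 remove [fsjlw] add [fcbj,demag] -> 13 lines: fgbk eqm pdqmo xbyox xqddv fcbj demag urd nqnn abelj avexw pniu ybmdo
Hunk 4: at line 5 remove [demag,urd,nqnn] add [whsx,dlmao,byg] -> 13 lines: fgbk eqm pdqmo xbyox xqddv fcbj whsx dlmao byg abelj avexw pniu ybmdo
Hunk 5: at line 3 remove [xbyox,xqddv,fcbj] add [duu] -> 11 lines: fgbk eqm pdqmo duu whsx dlmao byg abelj avexw pniu ybmdo
Hunk 6: at line 2 remove [duu,whsx] add [gtrd,mzcl,yfkn] -> 12 lines: fgbk eqm pdqmo gtrd mzcl yfkn dlmao byg abelj avexw pniu ybmdo
Final line 8: byg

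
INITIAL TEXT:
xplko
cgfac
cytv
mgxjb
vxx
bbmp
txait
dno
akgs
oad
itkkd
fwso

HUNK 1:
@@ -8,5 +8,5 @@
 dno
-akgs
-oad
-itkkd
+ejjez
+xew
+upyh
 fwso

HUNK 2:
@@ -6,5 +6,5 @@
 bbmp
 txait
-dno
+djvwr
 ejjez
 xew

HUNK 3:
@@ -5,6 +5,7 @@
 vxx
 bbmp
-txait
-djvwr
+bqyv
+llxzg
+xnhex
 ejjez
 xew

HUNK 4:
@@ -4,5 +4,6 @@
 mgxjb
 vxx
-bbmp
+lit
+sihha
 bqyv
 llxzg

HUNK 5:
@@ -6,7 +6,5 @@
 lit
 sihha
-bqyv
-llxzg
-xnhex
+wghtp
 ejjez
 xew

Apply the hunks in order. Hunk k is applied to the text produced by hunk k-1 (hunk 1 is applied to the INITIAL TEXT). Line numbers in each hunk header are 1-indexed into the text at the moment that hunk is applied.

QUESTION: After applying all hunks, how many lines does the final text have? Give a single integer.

Answer: 12

Derivation:
Hunk 1: at line 8 remove [akgs,oad,itkkd] add [ejjez,xew,upyh] -> 12 lines: xplko cgfac cytv mgxjb vxx bbmp txait dno ejjez xew upyh fwso
Hunk 2: at line 6 remove [dno] add [djvwr] -> 12 lines: xplko cgfac cytv mgxjb vxx bbmp txait djvwr ejjez xew upyh fwso
Hunk 3: at line 5 remove [txait,djvwr] add [bqyv,llxzg,xnhex] -> 13 lines: xplko cgfac cytv mgxjb vxx bbmp bqyv llxzg xnhex ejjez xew upyh fwso
Hunk 4: at line 4 remove [bbmp] add [lit,sihha] -> 14 lines: xplko cgfac cytv mgxjb vxx lit sihha bqyv llxzg xnhex ejjez xew upyh fwso
Hunk 5: at line 6 remove [bqyv,llxzg,xnhex] add [wghtp] -> 12 lines: xplko cgfac cytv mgxjb vxx lit sihha wghtp ejjez xew upyh fwso
Final line count: 12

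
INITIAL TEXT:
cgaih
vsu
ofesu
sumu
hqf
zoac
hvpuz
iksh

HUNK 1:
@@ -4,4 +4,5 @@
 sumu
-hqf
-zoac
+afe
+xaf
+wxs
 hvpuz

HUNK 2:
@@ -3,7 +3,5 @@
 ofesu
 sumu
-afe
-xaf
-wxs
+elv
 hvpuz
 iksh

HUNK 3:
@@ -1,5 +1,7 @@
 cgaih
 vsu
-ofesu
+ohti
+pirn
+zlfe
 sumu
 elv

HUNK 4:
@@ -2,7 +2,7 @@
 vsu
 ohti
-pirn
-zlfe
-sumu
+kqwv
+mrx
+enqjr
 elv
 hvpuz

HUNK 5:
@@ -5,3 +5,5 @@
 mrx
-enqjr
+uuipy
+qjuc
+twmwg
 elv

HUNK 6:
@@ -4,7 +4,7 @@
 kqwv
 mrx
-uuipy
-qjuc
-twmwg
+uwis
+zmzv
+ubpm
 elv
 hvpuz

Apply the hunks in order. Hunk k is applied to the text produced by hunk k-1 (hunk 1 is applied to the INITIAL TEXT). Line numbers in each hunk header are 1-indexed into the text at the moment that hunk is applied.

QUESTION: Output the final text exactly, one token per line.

Hunk 1: at line 4 remove [hqf,zoac] add [afe,xaf,wxs] -> 9 lines: cgaih vsu ofesu sumu afe xaf wxs hvpuz iksh
Hunk 2: at line 3 remove [afe,xaf,wxs] add [elv] -> 7 lines: cgaih vsu ofesu sumu elv hvpuz iksh
Hunk 3: at line 1 remove [ofesu] add [ohti,pirn,zlfe] -> 9 lines: cgaih vsu ohti pirn zlfe sumu elv hvpuz iksh
Hunk 4: at line 2 remove [pirn,zlfe,sumu] add [kqwv,mrx,enqjr] -> 9 lines: cgaih vsu ohti kqwv mrx enqjr elv hvpuz iksh
Hunk 5: at line 5 remove [enqjr] add [uuipy,qjuc,twmwg] -> 11 lines: cgaih vsu ohti kqwv mrx uuipy qjuc twmwg elv hvpuz iksh
Hunk 6: at line 4 remove [uuipy,qjuc,twmwg] add [uwis,zmzv,ubpm] -> 11 lines: cgaih vsu ohti kqwv mrx uwis zmzv ubpm elv hvpuz iksh

Answer: cgaih
vsu
ohti
kqwv
mrx
uwis
zmzv
ubpm
elv
hvpuz
iksh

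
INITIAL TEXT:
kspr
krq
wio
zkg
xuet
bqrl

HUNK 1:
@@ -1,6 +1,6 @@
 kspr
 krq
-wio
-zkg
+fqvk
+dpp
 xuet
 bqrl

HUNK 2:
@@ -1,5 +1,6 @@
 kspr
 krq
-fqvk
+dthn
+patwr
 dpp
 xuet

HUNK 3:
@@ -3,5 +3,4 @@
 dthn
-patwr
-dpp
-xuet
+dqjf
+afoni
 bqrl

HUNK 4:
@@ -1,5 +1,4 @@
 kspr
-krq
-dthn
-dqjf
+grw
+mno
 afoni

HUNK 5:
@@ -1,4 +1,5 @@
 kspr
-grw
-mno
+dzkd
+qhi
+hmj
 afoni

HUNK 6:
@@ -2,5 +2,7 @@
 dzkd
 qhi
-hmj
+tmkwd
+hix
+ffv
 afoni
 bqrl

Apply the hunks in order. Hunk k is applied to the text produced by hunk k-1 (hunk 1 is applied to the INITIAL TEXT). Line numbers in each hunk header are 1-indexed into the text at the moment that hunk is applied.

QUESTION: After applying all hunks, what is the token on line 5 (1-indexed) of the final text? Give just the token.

Hunk 1: at line 1 remove [wio,zkg] add [fqvk,dpp] -> 6 lines: kspr krq fqvk dpp xuet bqrl
Hunk 2: at line 1 remove [fqvk] add [dthn,patwr] -> 7 lines: kspr krq dthn patwr dpp xuet bqrl
Hunk 3: at line 3 remove [patwr,dpp,xuet] add [dqjf,afoni] -> 6 lines: kspr krq dthn dqjf afoni bqrl
Hunk 4: at line 1 remove [krq,dthn,dqjf] add [grw,mno] -> 5 lines: kspr grw mno afoni bqrl
Hunk 5: at line 1 remove [grw,mno] add [dzkd,qhi,hmj] -> 6 lines: kspr dzkd qhi hmj afoni bqrl
Hunk 6: at line 2 remove [hmj] add [tmkwd,hix,ffv] -> 8 lines: kspr dzkd qhi tmkwd hix ffv afoni bqrl
Final line 5: hix

Answer: hix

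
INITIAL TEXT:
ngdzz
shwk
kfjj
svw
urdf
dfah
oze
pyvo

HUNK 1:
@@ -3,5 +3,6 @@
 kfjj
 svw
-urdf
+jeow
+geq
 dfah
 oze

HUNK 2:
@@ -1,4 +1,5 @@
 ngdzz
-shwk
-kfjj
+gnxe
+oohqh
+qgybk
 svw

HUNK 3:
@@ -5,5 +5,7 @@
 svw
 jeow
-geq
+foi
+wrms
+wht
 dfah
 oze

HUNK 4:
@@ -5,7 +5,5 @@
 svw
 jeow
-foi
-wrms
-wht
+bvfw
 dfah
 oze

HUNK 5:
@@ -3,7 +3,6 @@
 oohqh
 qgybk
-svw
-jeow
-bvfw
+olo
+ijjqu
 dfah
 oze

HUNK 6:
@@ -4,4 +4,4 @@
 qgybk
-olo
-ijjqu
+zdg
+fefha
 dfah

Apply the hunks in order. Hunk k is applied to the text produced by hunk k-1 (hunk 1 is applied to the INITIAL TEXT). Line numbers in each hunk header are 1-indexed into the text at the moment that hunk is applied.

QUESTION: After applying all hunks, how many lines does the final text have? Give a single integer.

Hunk 1: at line 3 remove [urdf] add [jeow,geq] -> 9 lines: ngdzz shwk kfjj svw jeow geq dfah oze pyvo
Hunk 2: at line 1 remove [shwk,kfjj] add [gnxe,oohqh,qgybk] -> 10 lines: ngdzz gnxe oohqh qgybk svw jeow geq dfah oze pyvo
Hunk 3: at line 5 remove [geq] add [foi,wrms,wht] -> 12 lines: ngdzz gnxe oohqh qgybk svw jeow foi wrms wht dfah oze pyvo
Hunk 4: at line 5 remove [foi,wrms,wht] add [bvfw] -> 10 lines: ngdzz gnxe oohqh qgybk svw jeow bvfw dfah oze pyvo
Hunk 5: at line 3 remove [svw,jeow,bvfw] add [olo,ijjqu] -> 9 lines: ngdzz gnxe oohqh qgybk olo ijjqu dfah oze pyvo
Hunk 6: at line 4 remove [olo,ijjqu] add [zdg,fefha] -> 9 lines: ngdzz gnxe oohqh qgybk zdg fefha dfah oze pyvo
Final line count: 9

Answer: 9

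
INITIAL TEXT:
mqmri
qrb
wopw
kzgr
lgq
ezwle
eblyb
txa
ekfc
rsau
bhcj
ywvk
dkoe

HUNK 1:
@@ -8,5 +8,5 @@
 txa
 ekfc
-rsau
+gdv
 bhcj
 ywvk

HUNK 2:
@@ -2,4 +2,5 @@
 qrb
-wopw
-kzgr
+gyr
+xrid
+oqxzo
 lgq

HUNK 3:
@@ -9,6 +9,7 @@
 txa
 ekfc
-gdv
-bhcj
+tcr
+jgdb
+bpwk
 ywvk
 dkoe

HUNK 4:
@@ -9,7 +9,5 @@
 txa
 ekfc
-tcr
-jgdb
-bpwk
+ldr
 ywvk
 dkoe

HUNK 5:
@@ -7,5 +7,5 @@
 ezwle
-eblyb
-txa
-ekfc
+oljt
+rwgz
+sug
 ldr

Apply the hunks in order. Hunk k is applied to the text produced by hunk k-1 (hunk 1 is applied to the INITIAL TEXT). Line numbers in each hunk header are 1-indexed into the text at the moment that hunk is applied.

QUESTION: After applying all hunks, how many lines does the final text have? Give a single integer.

Hunk 1: at line 8 remove [rsau] add [gdv] -> 13 lines: mqmri qrb wopw kzgr lgq ezwle eblyb txa ekfc gdv bhcj ywvk dkoe
Hunk 2: at line 2 remove [wopw,kzgr] add [gyr,xrid,oqxzo] -> 14 lines: mqmri qrb gyr xrid oqxzo lgq ezwle eblyb txa ekfc gdv bhcj ywvk dkoe
Hunk 3: at line 9 remove [gdv,bhcj] add [tcr,jgdb,bpwk] -> 15 lines: mqmri qrb gyr xrid oqxzo lgq ezwle eblyb txa ekfc tcr jgdb bpwk ywvk dkoe
Hunk 4: at line 9 remove [tcr,jgdb,bpwk] add [ldr] -> 13 lines: mqmri qrb gyr xrid oqxzo lgq ezwle eblyb txa ekfc ldr ywvk dkoe
Hunk 5: at line 7 remove [eblyb,txa,ekfc] add [oljt,rwgz,sug] -> 13 lines: mqmri qrb gyr xrid oqxzo lgq ezwle oljt rwgz sug ldr ywvk dkoe
Final line count: 13

Answer: 13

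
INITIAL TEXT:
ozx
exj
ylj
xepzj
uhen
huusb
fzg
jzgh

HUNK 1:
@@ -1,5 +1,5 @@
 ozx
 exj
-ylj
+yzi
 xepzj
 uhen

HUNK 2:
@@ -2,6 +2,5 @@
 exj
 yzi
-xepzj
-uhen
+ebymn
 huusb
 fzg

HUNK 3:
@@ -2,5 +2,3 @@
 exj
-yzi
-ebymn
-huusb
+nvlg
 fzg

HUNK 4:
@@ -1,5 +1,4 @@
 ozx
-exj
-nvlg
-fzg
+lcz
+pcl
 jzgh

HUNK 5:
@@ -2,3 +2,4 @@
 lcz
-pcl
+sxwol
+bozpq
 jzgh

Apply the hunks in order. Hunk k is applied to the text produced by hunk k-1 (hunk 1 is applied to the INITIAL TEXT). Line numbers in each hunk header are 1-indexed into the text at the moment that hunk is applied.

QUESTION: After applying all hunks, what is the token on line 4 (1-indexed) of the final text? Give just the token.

Hunk 1: at line 1 remove [ylj] add [yzi] -> 8 lines: ozx exj yzi xepzj uhen huusb fzg jzgh
Hunk 2: at line 2 remove [xepzj,uhen] add [ebymn] -> 7 lines: ozx exj yzi ebymn huusb fzg jzgh
Hunk 3: at line 2 remove [yzi,ebymn,huusb] add [nvlg] -> 5 lines: ozx exj nvlg fzg jzgh
Hunk 4: at line 1 remove [exj,nvlg,fzg] add [lcz,pcl] -> 4 lines: ozx lcz pcl jzgh
Hunk 5: at line 2 remove [pcl] add [sxwol,bozpq] -> 5 lines: ozx lcz sxwol bozpq jzgh
Final line 4: bozpq

Answer: bozpq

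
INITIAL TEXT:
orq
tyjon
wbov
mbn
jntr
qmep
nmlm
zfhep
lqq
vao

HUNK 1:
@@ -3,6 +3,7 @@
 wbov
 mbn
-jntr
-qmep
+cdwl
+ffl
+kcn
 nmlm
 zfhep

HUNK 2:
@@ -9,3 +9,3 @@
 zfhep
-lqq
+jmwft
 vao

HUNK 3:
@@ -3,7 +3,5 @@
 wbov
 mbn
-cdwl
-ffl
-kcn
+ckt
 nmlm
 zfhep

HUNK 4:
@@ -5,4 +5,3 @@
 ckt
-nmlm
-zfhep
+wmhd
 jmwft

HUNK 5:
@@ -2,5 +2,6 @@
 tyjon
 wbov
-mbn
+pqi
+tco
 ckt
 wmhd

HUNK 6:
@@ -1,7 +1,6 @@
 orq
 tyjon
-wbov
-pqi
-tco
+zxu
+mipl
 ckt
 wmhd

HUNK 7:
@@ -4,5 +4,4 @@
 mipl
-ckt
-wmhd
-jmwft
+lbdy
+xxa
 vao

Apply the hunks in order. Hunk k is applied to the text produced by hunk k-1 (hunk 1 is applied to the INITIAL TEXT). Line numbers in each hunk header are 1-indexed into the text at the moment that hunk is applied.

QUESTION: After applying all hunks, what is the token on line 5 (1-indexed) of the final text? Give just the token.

Hunk 1: at line 3 remove [jntr,qmep] add [cdwl,ffl,kcn] -> 11 lines: orq tyjon wbov mbn cdwl ffl kcn nmlm zfhep lqq vao
Hunk 2: at line 9 remove [lqq] add [jmwft] -> 11 lines: orq tyjon wbov mbn cdwl ffl kcn nmlm zfhep jmwft vao
Hunk 3: at line 3 remove [cdwl,ffl,kcn] add [ckt] -> 9 lines: orq tyjon wbov mbn ckt nmlm zfhep jmwft vao
Hunk 4: at line 5 remove [nmlm,zfhep] add [wmhd] -> 8 lines: orq tyjon wbov mbn ckt wmhd jmwft vao
Hunk 5: at line 2 remove [mbn] add [pqi,tco] -> 9 lines: orq tyjon wbov pqi tco ckt wmhd jmwft vao
Hunk 6: at line 1 remove [wbov,pqi,tco] add [zxu,mipl] -> 8 lines: orq tyjon zxu mipl ckt wmhd jmwft vao
Hunk 7: at line 4 remove [ckt,wmhd,jmwft] add [lbdy,xxa] -> 7 lines: orq tyjon zxu mipl lbdy xxa vao
Final line 5: lbdy

Answer: lbdy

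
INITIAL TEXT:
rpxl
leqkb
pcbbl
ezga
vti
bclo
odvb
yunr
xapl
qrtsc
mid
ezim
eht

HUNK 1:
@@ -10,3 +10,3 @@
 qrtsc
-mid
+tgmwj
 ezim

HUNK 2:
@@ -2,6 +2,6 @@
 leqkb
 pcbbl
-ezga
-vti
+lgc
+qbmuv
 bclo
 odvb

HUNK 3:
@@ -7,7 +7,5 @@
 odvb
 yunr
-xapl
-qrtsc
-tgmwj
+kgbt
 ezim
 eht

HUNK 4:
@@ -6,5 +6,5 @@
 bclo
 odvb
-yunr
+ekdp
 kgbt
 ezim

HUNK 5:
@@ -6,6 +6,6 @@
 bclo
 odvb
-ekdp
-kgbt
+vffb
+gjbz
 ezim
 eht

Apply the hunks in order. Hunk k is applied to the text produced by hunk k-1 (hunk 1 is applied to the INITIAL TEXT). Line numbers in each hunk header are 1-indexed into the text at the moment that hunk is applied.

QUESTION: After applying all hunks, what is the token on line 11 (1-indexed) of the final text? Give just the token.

Hunk 1: at line 10 remove [mid] add [tgmwj] -> 13 lines: rpxl leqkb pcbbl ezga vti bclo odvb yunr xapl qrtsc tgmwj ezim eht
Hunk 2: at line 2 remove [ezga,vti] add [lgc,qbmuv] -> 13 lines: rpxl leqkb pcbbl lgc qbmuv bclo odvb yunr xapl qrtsc tgmwj ezim eht
Hunk 3: at line 7 remove [xapl,qrtsc,tgmwj] add [kgbt] -> 11 lines: rpxl leqkb pcbbl lgc qbmuv bclo odvb yunr kgbt ezim eht
Hunk 4: at line 6 remove [yunr] add [ekdp] -> 11 lines: rpxl leqkb pcbbl lgc qbmuv bclo odvb ekdp kgbt ezim eht
Hunk 5: at line 6 remove [ekdp,kgbt] add [vffb,gjbz] -> 11 lines: rpxl leqkb pcbbl lgc qbmuv bclo odvb vffb gjbz ezim eht
Final line 11: eht

Answer: eht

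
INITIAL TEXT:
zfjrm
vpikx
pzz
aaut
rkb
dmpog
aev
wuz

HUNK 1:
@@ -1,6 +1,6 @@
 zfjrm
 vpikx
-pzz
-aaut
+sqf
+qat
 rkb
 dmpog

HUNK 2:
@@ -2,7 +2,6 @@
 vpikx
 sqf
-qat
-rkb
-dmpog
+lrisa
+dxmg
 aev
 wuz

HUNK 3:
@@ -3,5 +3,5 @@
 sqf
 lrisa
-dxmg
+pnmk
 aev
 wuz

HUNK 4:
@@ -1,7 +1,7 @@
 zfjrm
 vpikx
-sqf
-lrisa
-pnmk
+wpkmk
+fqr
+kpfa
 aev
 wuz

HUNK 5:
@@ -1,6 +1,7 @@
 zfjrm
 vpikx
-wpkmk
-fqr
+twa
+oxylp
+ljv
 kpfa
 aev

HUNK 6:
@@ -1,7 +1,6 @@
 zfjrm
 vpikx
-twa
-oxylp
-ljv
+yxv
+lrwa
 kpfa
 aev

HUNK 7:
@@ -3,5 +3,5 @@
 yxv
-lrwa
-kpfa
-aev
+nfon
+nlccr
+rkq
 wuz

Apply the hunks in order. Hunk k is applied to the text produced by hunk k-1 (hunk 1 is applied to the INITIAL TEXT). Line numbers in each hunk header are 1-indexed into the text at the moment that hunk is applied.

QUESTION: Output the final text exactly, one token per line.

Answer: zfjrm
vpikx
yxv
nfon
nlccr
rkq
wuz

Derivation:
Hunk 1: at line 1 remove [pzz,aaut] add [sqf,qat] -> 8 lines: zfjrm vpikx sqf qat rkb dmpog aev wuz
Hunk 2: at line 2 remove [qat,rkb,dmpog] add [lrisa,dxmg] -> 7 lines: zfjrm vpikx sqf lrisa dxmg aev wuz
Hunk 3: at line 3 remove [dxmg] add [pnmk] -> 7 lines: zfjrm vpikx sqf lrisa pnmk aev wuz
Hunk 4: at line 1 remove [sqf,lrisa,pnmk] add [wpkmk,fqr,kpfa] -> 7 lines: zfjrm vpikx wpkmk fqr kpfa aev wuz
Hunk 5: at line 1 remove [wpkmk,fqr] add [twa,oxylp,ljv] -> 8 lines: zfjrm vpikx twa oxylp ljv kpfa aev wuz
Hunk 6: at line 1 remove [twa,oxylp,ljv] add [yxv,lrwa] -> 7 lines: zfjrm vpikx yxv lrwa kpfa aev wuz
Hunk 7: at line 3 remove [lrwa,kpfa,aev] add [nfon,nlccr,rkq] -> 7 lines: zfjrm vpikx yxv nfon nlccr rkq wuz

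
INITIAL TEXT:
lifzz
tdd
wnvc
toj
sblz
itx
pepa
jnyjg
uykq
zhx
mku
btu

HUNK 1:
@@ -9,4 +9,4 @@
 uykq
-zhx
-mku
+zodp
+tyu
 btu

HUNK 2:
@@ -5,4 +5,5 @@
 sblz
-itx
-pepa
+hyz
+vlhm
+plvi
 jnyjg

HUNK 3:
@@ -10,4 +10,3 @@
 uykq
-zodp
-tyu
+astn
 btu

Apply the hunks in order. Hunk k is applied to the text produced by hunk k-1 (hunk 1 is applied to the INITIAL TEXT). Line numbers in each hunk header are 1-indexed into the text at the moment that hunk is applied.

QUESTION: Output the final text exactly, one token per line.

Answer: lifzz
tdd
wnvc
toj
sblz
hyz
vlhm
plvi
jnyjg
uykq
astn
btu

Derivation:
Hunk 1: at line 9 remove [zhx,mku] add [zodp,tyu] -> 12 lines: lifzz tdd wnvc toj sblz itx pepa jnyjg uykq zodp tyu btu
Hunk 2: at line 5 remove [itx,pepa] add [hyz,vlhm,plvi] -> 13 lines: lifzz tdd wnvc toj sblz hyz vlhm plvi jnyjg uykq zodp tyu btu
Hunk 3: at line 10 remove [zodp,tyu] add [astn] -> 12 lines: lifzz tdd wnvc toj sblz hyz vlhm plvi jnyjg uykq astn btu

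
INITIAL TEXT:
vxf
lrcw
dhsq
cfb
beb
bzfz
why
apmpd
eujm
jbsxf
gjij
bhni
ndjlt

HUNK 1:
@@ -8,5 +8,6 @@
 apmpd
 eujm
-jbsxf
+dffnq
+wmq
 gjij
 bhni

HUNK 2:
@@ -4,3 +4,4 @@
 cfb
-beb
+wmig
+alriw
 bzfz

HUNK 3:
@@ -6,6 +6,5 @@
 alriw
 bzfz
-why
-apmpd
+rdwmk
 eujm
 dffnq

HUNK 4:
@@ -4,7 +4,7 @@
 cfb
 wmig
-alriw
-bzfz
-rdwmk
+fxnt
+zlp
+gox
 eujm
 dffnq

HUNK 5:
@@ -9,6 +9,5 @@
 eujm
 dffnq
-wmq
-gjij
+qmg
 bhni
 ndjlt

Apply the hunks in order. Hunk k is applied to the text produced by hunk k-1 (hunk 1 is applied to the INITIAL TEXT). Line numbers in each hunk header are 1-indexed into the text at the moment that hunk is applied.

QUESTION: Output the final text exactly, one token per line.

Hunk 1: at line 8 remove [jbsxf] add [dffnq,wmq] -> 14 lines: vxf lrcw dhsq cfb beb bzfz why apmpd eujm dffnq wmq gjij bhni ndjlt
Hunk 2: at line 4 remove [beb] add [wmig,alriw] -> 15 lines: vxf lrcw dhsq cfb wmig alriw bzfz why apmpd eujm dffnq wmq gjij bhni ndjlt
Hunk 3: at line 6 remove [why,apmpd] add [rdwmk] -> 14 lines: vxf lrcw dhsq cfb wmig alriw bzfz rdwmk eujm dffnq wmq gjij bhni ndjlt
Hunk 4: at line 4 remove [alriw,bzfz,rdwmk] add [fxnt,zlp,gox] -> 14 lines: vxf lrcw dhsq cfb wmig fxnt zlp gox eujm dffnq wmq gjij bhni ndjlt
Hunk 5: at line 9 remove [wmq,gjij] add [qmg] -> 13 lines: vxf lrcw dhsq cfb wmig fxnt zlp gox eujm dffnq qmg bhni ndjlt

Answer: vxf
lrcw
dhsq
cfb
wmig
fxnt
zlp
gox
eujm
dffnq
qmg
bhni
ndjlt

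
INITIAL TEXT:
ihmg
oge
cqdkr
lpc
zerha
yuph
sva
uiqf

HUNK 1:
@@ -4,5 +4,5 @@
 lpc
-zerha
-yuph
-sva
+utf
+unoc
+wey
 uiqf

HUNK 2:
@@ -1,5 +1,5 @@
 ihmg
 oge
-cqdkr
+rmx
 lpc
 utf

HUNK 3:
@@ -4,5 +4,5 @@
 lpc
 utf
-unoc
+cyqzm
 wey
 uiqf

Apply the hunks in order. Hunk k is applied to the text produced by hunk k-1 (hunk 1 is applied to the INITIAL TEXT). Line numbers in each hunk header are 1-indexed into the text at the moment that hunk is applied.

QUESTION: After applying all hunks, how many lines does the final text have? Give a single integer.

Hunk 1: at line 4 remove [zerha,yuph,sva] add [utf,unoc,wey] -> 8 lines: ihmg oge cqdkr lpc utf unoc wey uiqf
Hunk 2: at line 1 remove [cqdkr] add [rmx] -> 8 lines: ihmg oge rmx lpc utf unoc wey uiqf
Hunk 3: at line 4 remove [unoc] add [cyqzm] -> 8 lines: ihmg oge rmx lpc utf cyqzm wey uiqf
Final line count: 8

Answer: 8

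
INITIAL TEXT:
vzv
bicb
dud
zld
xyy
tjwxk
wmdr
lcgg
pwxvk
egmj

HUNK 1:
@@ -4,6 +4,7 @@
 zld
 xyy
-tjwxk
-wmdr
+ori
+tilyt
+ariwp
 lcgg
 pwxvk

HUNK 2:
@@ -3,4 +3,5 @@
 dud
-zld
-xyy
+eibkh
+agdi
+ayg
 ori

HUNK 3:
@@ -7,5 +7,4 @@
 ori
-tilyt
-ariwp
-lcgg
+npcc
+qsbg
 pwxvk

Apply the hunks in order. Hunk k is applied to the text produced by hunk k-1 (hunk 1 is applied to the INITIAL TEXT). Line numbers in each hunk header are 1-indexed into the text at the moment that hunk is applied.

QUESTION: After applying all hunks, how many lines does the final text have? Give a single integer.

Hunk 1: at line 4 remove [tjwxk,wmdr] add [ori,tilyt,ariwp] -> 11 lines: vzv bicb dud zld xyy ori tilyt ariwp lcgg pwxvk egmj
Hunk 2: at line 3 remove [zld,xyy] add [eibkh,agdi,ayg] -> 12 lines: vzv bicb dud eibkh agdi ayg ori tilyt ariwp lcgg pwxvk egmj
Hunk 3: at line 7 remove [tilyt,ariwp,lcgg] add [npcc,qsbg] -> 11 lines: vzv bicb dud eibkh agdi ayg ori npcc qsbg pwxvk egmj
Final line count: 11

Answer: 11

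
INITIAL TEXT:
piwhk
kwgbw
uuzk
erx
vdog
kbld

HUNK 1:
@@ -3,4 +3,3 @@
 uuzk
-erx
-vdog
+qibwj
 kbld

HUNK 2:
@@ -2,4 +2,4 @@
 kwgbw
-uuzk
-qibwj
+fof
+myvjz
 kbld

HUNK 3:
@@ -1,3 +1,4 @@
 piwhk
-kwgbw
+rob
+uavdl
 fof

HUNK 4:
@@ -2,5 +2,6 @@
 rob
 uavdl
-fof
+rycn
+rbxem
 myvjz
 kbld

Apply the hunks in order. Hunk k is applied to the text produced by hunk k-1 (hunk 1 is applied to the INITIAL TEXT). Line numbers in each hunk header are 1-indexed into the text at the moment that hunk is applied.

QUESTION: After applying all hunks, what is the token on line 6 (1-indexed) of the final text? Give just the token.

Hunk 1: at line 3 remove [erx,vdog] add [qibwj] -> 5 lines: piwhk kwgbw uuzk qibwj kbld
Hunk 2: at line 2 remove [uuzk,qibwj] add [fof,myvjz] -> 5 lines: piwhk kwgbw fof myvjz kbld
Hunk 3: at line 1 remove [kwgbw] add [rob,uavdl] -> 6 lines: piwhk rob uavdl fof myvjz kbld
Hunk 4: at line 2 remove [fof] add [rycn,rbxem] -> 7 lines: piwhk rob uavdl rycn rbxem myvjz kbld
Final line 6: myvjz

Answer: myvjz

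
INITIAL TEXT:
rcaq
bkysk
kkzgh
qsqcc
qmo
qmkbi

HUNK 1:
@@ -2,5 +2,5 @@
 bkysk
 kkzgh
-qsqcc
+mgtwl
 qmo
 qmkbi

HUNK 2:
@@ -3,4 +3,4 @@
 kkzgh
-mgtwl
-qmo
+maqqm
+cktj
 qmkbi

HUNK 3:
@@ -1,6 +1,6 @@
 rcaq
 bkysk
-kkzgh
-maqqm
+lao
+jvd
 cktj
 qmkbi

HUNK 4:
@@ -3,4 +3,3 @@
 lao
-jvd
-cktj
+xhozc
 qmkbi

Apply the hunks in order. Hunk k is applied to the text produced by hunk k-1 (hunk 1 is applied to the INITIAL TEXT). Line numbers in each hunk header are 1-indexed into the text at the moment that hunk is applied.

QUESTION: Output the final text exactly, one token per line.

Hunk 1: at line 2 remove [qsqcc] add [mgtwl] -> 6 lines: rcaq bkysk kkzgh mgtwl qmo qmkbi
Hunk 2: at line 3 remove [mgtwl,qmo] add [maqqm,cktj] -> 6 lines: rcaq bkysk kkzgh maqqm cktj qmkbi
Hunk 3: at line 1 remove [kkzgh,maqqm] add [lao,jvd] -> 6 lines: rcaq bkysk lao jvd cktj qmkbi
Hunk 4: at line 3 remove [jvd,cktj] add [xhozc] -> 5 lines: rcaq bkysk lao xhozc qmkbi

Answer: rcaq
bkysk
lao
xhozc
qmkbi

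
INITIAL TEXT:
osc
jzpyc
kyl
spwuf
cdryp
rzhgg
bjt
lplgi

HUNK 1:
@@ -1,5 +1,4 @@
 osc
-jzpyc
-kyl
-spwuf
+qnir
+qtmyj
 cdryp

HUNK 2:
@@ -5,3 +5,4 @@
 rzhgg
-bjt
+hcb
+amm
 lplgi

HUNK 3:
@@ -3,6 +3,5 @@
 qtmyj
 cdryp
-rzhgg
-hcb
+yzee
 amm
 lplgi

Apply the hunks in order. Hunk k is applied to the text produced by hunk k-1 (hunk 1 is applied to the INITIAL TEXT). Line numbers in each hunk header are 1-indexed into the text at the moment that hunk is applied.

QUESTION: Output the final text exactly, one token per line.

Hunk 1: at line 1 remove [jzpyc,kyl,spwuf] add [qnir,qtmyj] -> 7 lines: osc qnir qtmyj cdryp rzhgg bjt lplgi
Hunk 2: at line 5 remove [bjt] add [hcb,amm] -> 8 lines: osc qnir qtmyj cdryp rzhgg hcb amm lplgi
Hunk 3: at line 3 remove [rzhgg,hcb] add [yzee] -> 7 lines: osc qnir qtmyj cdryp yzee amm lplgi

Answer: osc
qnir
qtmyj
cdryp
yzee
amm
lplgi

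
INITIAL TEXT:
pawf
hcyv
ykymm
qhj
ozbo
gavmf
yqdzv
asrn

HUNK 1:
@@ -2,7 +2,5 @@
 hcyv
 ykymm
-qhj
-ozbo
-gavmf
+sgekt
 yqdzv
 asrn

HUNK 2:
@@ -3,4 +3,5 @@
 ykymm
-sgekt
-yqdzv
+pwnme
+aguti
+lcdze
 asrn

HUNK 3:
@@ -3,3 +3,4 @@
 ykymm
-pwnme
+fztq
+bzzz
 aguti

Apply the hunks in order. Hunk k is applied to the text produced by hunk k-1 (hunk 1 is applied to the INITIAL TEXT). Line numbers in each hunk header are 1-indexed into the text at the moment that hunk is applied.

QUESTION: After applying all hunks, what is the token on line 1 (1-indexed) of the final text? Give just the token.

Hunk 1: at line 2 remove [qhj,ozbo,gavmf] add [sgekt] -> 6 lines: pawf hcyv ykymm sgekt yqdzv asrn
Hunk 2: at line 3 remove [sgekt,yqdzv] add [pwnme,aguti,lcdze] -> 7 lines: pawf hcyv ykymm pwnme aguti lcdze asrn
Hunk 3: at line 3 remove [pwnme] add [fztq,bzzz] -> 8 lines: pawf hcyv ykymm fztq bzzz aguti lcdze asrn
Final line 1: pawf

Answer: pawf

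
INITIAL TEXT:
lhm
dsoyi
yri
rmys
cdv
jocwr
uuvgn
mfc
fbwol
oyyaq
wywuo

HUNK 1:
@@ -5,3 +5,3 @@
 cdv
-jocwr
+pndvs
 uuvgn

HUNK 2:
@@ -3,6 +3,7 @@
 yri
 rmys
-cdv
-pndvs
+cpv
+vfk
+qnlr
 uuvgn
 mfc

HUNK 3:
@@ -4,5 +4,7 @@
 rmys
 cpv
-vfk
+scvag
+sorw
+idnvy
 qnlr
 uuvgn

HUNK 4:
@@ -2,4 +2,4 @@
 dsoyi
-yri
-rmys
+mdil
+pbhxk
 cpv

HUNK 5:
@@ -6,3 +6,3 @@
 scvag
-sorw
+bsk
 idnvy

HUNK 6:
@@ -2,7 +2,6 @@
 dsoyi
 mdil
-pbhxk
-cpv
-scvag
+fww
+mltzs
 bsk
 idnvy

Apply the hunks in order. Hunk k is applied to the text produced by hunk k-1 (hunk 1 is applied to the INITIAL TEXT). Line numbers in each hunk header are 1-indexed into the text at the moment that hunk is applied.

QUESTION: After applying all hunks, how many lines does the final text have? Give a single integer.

Hunk 1: at line 5 remove [jocwr] add [pndvs] -> 11 lines: lhm dsoyi yri rmys cdv pndvs uuvgn mfc fbwol oyyaq wywuo
Hunk 2: at line 3 remove [cdv,pndvs] add [cpv,vfk,qnlr] -> 12 lines: lhm dsoyi yri rmys cpv vfk qnlr uuvgn mfc fbwol oyyaq wywuo
Hunk 3: at line 4 remove [vfk] add [scvag,sorw,idnvy] -> 14 lines: lhm dsoyi yri rmys cpv scvag sorw idnvy qnlr uuvgn mfc fbwol oyyaq wywuo
Hunk 4: at line 2 remove [yri,rmys] add [mdil,pbhxk] -> 14 lines: lhm dsoyi mdil pbhxk cpv scvag sorw idnvy qnlr uuvgn mfc fbwol oyyaq wywuo
Hunk 5: at line 6 remove [sorw] add [bsk] -> 14 lines: lhm dsoyi mdil pbhxk cpv scvag bsk idnvy qnlr uuvgn mfc fbwol oyyaq wywuo
Hunk 6: at line 2 remove [pbhxk,cpv,scvag] add [fww,mltzs] -> 13 lines: lhm dsoyi mdil fww mltzs bsk idnvy qnlr uuvgn mfc fbwol oyyaq wywuo
Final line count: 13

Answer: 13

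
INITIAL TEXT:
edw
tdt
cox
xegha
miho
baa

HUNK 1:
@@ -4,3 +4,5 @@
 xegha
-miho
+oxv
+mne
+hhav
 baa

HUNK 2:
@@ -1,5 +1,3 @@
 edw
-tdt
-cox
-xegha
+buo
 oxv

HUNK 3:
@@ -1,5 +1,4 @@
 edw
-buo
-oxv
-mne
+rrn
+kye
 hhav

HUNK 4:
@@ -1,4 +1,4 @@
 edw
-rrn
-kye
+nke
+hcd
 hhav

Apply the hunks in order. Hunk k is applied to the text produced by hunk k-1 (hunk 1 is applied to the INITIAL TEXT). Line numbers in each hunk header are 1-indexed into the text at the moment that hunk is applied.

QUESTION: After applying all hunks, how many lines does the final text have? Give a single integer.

Answer: 5

Derivation:
Hunk 1: at line 4 remove [miho] add [oxv,mne,hhav] -> 8 lines: edw tdt cox xegha oxv mne hhav baa
Hunk 2: at line 1 remove [tdt,cox,xegha] add [buo] -> 6 lines: edw buo oxv mne hhav baa
Hunk 3: at line 1 remove [buo,oxv,mne] add [rrn,kye] -> 5 lines: edw rrn kye hhav baa
Hunk 4: at line 1 remove [rrn,kye] add [nke,hcd] -> 5 lines: edw nke hcd hhav baa
Final line count: 5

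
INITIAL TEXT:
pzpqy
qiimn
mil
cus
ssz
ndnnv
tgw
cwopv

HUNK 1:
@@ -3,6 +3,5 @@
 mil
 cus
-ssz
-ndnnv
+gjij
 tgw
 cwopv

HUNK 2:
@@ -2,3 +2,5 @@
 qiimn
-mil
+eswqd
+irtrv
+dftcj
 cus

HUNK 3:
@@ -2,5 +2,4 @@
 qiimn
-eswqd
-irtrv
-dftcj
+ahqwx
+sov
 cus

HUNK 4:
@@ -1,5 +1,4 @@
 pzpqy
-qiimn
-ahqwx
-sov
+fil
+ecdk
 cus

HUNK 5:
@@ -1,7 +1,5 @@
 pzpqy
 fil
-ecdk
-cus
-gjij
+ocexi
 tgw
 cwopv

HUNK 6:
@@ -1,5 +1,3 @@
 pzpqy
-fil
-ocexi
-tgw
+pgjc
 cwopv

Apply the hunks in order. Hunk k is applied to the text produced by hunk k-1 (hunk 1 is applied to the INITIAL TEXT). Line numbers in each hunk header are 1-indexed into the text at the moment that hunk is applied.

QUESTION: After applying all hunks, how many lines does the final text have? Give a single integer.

Hunk 1: at line 3 remove [ssz,ndnnv] add [gjij] -> 7 lines: pzpqy qiimn mil cus gjij tgw cwopv
Hunk 2: at line 2 remove [mil] add [eswqd,irtrv,dftcj] -> 9 lines: pzpqy qiimn eswqd irtrv dftcj cus gjij tgw cwopv
Hunk 3: at line 2 remove [eswqd,irtrv,dftcj] add [ahqwx,sov] -> 8 lines: pzpqy qiimn ahqwx sov cus gjij tgw cwopv
Hunk 4: at line 1 remove [qiimn,ahqwx,sov] add [fil,ecdk] -> 7 lines: pzpqy fil ecdk cus gjij tgw cwopv
Hunk 5: at line 1 remove [ecdk,cus,gjij] add [ocexi] -> 5 lines: pzpqy fil ocexi tgw cwopv
Hunk 6: at line 1 remove [fil,ocexi,tgw] add [pgjc] -> 3 lines: pzpqy pgjc cwopv
Final line count: 3

Answer: 3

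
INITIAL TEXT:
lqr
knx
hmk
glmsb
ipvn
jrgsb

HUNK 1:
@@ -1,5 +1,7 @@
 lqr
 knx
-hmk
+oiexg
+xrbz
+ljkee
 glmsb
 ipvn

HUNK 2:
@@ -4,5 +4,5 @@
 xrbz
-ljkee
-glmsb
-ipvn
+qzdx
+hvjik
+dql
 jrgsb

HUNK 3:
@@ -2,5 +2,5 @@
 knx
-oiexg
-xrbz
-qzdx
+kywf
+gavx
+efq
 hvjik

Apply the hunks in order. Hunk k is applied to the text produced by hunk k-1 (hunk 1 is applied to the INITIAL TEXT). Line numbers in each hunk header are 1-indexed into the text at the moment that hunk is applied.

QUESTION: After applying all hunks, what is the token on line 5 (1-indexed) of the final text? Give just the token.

Hunk 1: at line 1 remove [hmk] add [oiexg,xrbz,ljkee] -> 8 lines: lqr knx oiexg xrbz ljkee glmsb ipvn jrgsb
Hunk 2: at line 4 remove [ljkee,glmsb,ipvn] add [qzdx,hvjik,dql] -> 8 lines: lqr knx oiexg xrbz qzdx hvjik dql jrgsb
Hunk 3: at line 2 remove [oiexg,xrbz,qzdx] add [kywf,gavx,efq] -> 8 lines: lqr knx kywf gavx efq hvjik dql jrgsb
Final line 5: efq

Answer: efq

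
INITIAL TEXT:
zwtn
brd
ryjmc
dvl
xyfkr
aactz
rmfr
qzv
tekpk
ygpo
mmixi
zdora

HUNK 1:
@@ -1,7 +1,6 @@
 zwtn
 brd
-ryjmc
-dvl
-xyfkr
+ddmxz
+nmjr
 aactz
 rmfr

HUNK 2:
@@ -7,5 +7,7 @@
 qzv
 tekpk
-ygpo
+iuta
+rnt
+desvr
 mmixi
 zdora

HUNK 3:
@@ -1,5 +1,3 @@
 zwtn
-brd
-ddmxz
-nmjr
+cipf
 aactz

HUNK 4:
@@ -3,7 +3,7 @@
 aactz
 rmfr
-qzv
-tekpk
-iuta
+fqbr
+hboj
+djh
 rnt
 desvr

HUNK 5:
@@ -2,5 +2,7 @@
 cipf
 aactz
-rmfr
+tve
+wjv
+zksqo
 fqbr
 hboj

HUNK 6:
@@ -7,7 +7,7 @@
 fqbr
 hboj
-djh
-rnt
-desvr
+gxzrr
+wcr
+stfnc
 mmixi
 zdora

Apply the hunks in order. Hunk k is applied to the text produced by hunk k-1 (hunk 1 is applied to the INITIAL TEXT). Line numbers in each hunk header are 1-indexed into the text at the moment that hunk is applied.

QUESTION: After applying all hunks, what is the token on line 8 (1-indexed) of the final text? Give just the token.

Hunk 1: at line 1 remove [ryjmc,dvl,xyfkr] add [ddmxz,nmjr] -> 11 lines: zwtn brd ddmxz nmjr aactz rmfr qzv tekpk ygpo mmixi zdora
Hunk 2: at line 7 remove [ygpo] add [iuta,rnt,desvr] -> 13 lines: zwtn brd ddmxz nmjr aactz rmfr qzv tekpk iuta rnt desvr mmixi zdora
Hunk 3: at line 1 remove [brd,ddmxz,nmjr] add [cipf] -> 11 lines: zwtn cipf aactz rmfr qzv tekpk iuta rnt desvr mmixi zdora
Hunk 4: at line 3 remove [qzv,tekpk,iuta] add [fqbr,hboj,djh] -> 11 lines: zwtn cipf aactz rmfr fqbr hboj djh rnt desvr mmixi zdora
Hunk 5: at line 2 remove [rmfr] add [tve,wjv,zksqo] -> 13 lines: zwtn cipf aactz tve wjv zksqo fqbr hboj djh rnt desvr mmixi zdora
Hunk 6: at line 7 remove [djh,rnt,desvr] add [gxzrr,wcr,stfnc] -> 13 lines: zwtn cipf aactz tve wjv zksqo fqbr hboj gxzrr wcr stfnc mmixi zdora
Final line 8: hboj

Answer: hboj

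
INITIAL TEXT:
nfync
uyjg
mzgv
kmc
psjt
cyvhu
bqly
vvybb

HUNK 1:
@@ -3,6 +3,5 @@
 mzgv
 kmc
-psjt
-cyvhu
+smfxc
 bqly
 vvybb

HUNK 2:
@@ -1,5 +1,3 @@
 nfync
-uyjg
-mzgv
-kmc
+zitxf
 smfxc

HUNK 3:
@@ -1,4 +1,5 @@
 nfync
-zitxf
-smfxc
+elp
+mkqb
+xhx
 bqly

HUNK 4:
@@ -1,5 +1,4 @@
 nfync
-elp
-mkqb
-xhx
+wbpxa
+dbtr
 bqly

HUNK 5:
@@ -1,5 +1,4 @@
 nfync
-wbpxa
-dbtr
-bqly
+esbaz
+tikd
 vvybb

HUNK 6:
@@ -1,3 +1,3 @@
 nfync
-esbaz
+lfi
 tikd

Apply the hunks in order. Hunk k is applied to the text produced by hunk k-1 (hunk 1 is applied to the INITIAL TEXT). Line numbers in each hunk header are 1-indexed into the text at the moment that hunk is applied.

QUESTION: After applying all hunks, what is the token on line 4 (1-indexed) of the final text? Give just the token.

Hunk 1: at line 3 remove [psjt,cyvhu] add [smfxc] -> 7 lines: nfync uyjg mzgv kmc smfxc bqly vvybb
Hunk 2: at line 1 remove [uyjg,mzgv,kmc] add [zitxf] -> 5 lines: nfync zitxf smfxc bqly vvybb
Hunk 3: at line 1 remove [zitxf,smfxc] add [elp,mkqb,xhx] -> 6 lines: nfync elp mkqb xhx bqly vvybb
Hunk 4: at line 1 remove [elp,mkqb,xhx] add [wbpxa,dbtr] -> 5 lines: nfync wbpxa dbtr bqly vvybb
Hunk 5: at line 1 remove [wbpxa,dbtr,bqly] add [esbaz,tikd] -> 4 lines: nfync esbaz tikd vvybb
Hunk 6: at line 1 remove [esbaz] add [lfi] -> 4 lines: nfync lfi tikd vvybb
Final line 4: vvybb

Answer: vvybb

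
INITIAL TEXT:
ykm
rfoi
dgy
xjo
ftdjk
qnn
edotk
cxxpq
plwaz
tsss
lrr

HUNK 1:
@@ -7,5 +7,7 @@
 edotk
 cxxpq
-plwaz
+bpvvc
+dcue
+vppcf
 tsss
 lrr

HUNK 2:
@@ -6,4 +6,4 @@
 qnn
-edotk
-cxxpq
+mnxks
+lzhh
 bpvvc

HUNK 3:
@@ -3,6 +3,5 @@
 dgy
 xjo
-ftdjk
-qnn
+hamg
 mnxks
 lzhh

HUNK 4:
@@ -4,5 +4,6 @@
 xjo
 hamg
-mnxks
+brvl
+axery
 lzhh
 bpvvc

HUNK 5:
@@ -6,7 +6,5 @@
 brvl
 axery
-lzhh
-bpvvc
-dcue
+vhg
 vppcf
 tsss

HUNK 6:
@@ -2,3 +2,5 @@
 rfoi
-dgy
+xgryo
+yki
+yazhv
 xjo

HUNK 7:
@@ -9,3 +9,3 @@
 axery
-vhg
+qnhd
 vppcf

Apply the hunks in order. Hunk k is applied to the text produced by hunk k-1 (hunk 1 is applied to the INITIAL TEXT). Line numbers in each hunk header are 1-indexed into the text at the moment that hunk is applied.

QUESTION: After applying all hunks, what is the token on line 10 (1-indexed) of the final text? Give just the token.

Answer: qnhd

Derivation:
Hunk 1: at line 7 remove [plwaz] add [bpvvc,dcue,vppcf] -> 13 lines: ykm rfoi dgy xjo ftdjk qnn edotk cxxpq bpvvc dcue vppcf tsss lrr
Hunk 2: at line 6 remove [edotk,cxxpq] add [mnxks,lzhh] -> 13 lines: ykm rfoi dgy xjo ftdjk qnn mnxks lzhh bpvvc dcue vppcf tsss lrr
Hunk 3: at line 3 remove [ftdjk,qnn] add [hamg] -> 12 lines: ykm rfoi dgy xjo hamg mnxks lzhh bpvvc dcue vppcf tsss lrr
Hunk 4: at line 4 remove [mnxks] add [brvl,axery] -> 13 lines: ykm rfoi dgy xjo hamg brvl axery lzhh bpvvc dcue vppcf tsss lrr
Hunk 5: at line 6 remove [lzhh,bpvvc,dcue] add [vhg] -> 11 lines: ykm rfoi dgy xjo hamg brvl axery vhg vppcf tsss lrr
Hunk 6: at line 2 remove [dgy] add [xgryo,yki,yazhv] -> 13 lines: ykm rfoi xgryo yki yazhv xjo hamg brvl axery vhg vppcf tsss lrr
Hunk 7: at line 9 remove [vhg] add [qnhd] -> 13 lines: ykm rfoi xgryo yki yazhv xjo hamg brvl axery qnhd vppcf tsss lrr
Final line 10: qnhd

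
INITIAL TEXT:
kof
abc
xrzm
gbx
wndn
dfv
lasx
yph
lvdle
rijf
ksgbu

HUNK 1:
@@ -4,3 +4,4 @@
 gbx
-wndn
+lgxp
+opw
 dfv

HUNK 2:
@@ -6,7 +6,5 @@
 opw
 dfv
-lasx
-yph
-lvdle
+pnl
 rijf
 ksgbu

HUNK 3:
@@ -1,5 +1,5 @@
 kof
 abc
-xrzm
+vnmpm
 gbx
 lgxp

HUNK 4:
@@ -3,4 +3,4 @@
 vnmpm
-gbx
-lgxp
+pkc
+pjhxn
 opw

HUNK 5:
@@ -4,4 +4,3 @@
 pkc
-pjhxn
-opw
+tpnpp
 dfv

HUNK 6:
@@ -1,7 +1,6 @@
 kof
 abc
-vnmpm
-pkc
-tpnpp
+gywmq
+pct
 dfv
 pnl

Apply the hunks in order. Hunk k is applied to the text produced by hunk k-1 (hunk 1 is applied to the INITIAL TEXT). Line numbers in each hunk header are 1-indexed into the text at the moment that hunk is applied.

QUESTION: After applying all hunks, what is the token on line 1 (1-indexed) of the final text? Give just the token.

Hunk 1: at line 4 remove [wndn] add [lgxp,opw] -> 12 lines: kof abc xrzm gbx lgxp opw dfv lasx yph lvdle rijf ksgbu
Hunk 2: at line 6 remove [lasx,yph,lvdle] add [pnl] -> 10 lines: kof abc xrzm gbx lgxp opw dfv pnl rijf ksgbu
Hunk 3: at line 1 remove [xrzm] add [vnmpm] -> 10 lines: kof abc vnmpm gbx lgxp opw dfv pnl rijf ksgbu
Hunk 4: at line 3 remove [gbx,lgxp] add [pkc,pjhxn] -> 10 lines: kof abc vnmpm pkc pjhxn opw dfv pnl rijf ksgbu
Hunk 5: at line 4 remove [pjhxn,opw] add [tpnpp] -> 9 lines: kof abc vnmpm pkc tpnpp dfv pnl rijf ksgbu
Hunk 6: at line 1 remove [vnmpm,pkc,tpnpp] add [gywmq,pct] -> 8 lines: kof abc gywmq pct dfv pnl rijf ksgbu
Final line 1: kof

Answer: kof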